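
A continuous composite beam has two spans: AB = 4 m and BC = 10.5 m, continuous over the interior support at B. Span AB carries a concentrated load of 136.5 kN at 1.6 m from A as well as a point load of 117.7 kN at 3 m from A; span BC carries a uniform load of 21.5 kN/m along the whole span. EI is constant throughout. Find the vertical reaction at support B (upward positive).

Take M_B as the redundant. Released structure: two simple spans AB and BC with a hinge at B.
Discontinuity in slope at B on the released structure — sum the simple-span end rotations:
  span AB: point load 136.5 at a = 1.6: Pab(L + a)/(6LEI) = 122.3/EI
  span AB: point load 117.7 at a = 3: Pab(L + a)/(6LEI) = 103/EI
  span BC: UDL 21.5: wL³/(24EI) = 1037/EI
  relative rotation θ_0 = (225.3 + 1037)/EI = 1262/EI
A unit hogging moment at B produces rotation L₁/(3EI) + L₂/(3EI) = 4.833/EI.
Compatibility: M_B·(L₁+L₂)/(3EI) = θ_0, giving M_B = 261.2 kN·m (hogging).
Span AB, ΣM about A with M_B applied at B: R_B^{AB}·4 = 571.5 + 261.2, so R_B^{AB} = 208.2 kN and R_A = 254.2 − 208.2 = 46.03 kN.
Span BC, ΣM about C: R_B^{BC}·10.5 = 1185 + 261.2, so R_B^{BC} = 137.7 kN and R_C = 225.8 − 137.7 = 88 kN.
R_B = 208.2 + 137.7 = 345.9 kN.

R_B = 345.9 kN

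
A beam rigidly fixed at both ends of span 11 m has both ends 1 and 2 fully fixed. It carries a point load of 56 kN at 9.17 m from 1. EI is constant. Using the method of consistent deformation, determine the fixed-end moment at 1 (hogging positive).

Release both end moments; the primary structure is a simply-supported span 12 with redundants M_1 and M_2.
End rotations of the released simple span under the applied load (×1/EI):
  at 1: point load 56 at a = 9.17: Pab(L + b)/(6LEI) = 182.7/EI
  at 2: point load 56 at a = 9.17: Pab(L + a)/(6LEI) = 287.2/EI
  θ_10 = 182.7/EI,  θ_20 = 287.2/EI
Flexibility coefficients: a unit moment at one end gives L/(3EI) there and L/(6EI) at the far end, so f₁₁ = f₂₂ = 3.667/EI and f₁₂ = f₂₁ = 1.833/EI.
Compatibility — zero rotation at each built-in end:
  3.667 M_1 + 1.833 M_2 = 182.7
  1.833 M_1 + 3.667 M_2 = 287.2
Solving the pair gives M_1 = 14.21 kN·m and M_2 = 71.22 kN·m (hogging).

M_1 = 14.21 kN·m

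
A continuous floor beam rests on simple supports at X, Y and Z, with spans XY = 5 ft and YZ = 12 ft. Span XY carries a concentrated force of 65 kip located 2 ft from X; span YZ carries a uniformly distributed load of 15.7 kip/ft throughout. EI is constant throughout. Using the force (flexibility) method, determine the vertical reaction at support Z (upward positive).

R_Z = 76.24 kip

Insert a hinge at Y; M_Y is the redundant, and each span becomes simply supported.
Rotations at Y on the released spans (each span's end-slope, ×1/EI):
  span XY: point load 65 at a = 2: Pab(L + a)/(6LEI) = 91/EI
  span YZ: UDL 15.7: wL³/(24EI) = 1130/EI
  relative rotation θ_0 = (91 + 1130)/EI = 1221/EI
A unit hogging moment at Y produces rotation L₁/(3EI) + L₂/(3EI) = 5.667/EI.
Slope continuity at Y: θ_0 = M_Y·5.667/EI, so M_Y = 1221/5.667 = 215.5 kip·ft (hogging).
Span YZ, ΣM about Z: R_Y^{YZ}·12 = 1130 + 215.5, so R_Y^{YZ} = 112.2 kip and R_Z = 188.4 − 112.2 = 76.24 kip.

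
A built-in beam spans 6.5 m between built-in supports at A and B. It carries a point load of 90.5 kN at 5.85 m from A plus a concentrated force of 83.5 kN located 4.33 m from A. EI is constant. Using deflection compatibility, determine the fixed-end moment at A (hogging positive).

M_A = 45.59 kN·m

Take the two fixed-end moments M_A, M_B as redundants; the released structure is the simple span AB.
End rotations of the released simple span under the applied load (×1/EI):
  at A: point load 90.5 at a = 5.85: Pab(L + b)/(6LEI) = 63.09/EI
  at B: point load 90.5 at a = 5.85: Pab(L + a)/(6LEI) = 109/EI
  at A: point load 83.5 at a = 4.33: Pab(L + b)/(6LEI) = 174.4/EI
  at B: point load 83.5 at a = 4.33: Pab(L + a)/(6LEI) = 217.9/EI
  θ_A0 = 237.5/EI,  θ_B0 = 326.8/EI
Flexibility coefficients: a unit moment at one end gives L/(3EI) there and L/(6EI) at the far end, so f₁₁ = f₂₂ = 2.167/EI and f₁₂ = f₂₁ = 1.083/EI.
Compatibility — zero rotation at each built-in end:
  2.167 M_A + 1.083 M_B = 237.5
  1.083 M_A + 2.167 M_B = 326.8
Solving the pair gives M_A = 45.59 kN·m and M_B = 128.1 kN·m (hogging).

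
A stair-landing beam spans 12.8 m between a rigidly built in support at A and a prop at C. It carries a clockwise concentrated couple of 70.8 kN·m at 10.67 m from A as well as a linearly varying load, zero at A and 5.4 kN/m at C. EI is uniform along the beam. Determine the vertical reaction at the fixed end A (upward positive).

Release the roller at C. Primary structure: cantilever fixed at A.
Deflection at C on the released cantilever, summing each load's contribution:
  clockwise couple 70.8 at a = 10.67: M₀a(2L − a)/(2EI) = 5639/EI
  triangular load, peak 5.4 at the free end: 11w₀L⁴/(120EI) = 13288/EI
  δ_0 = 18927/EI
Tip deflection under a unit load at C: L³/(3EI) = 699.1/EI.
The prop prevents deflection at C: R_C = δ_0/δ_{CC} = 18927/699.1 = 27.08 kN.
Vertical equilibrium: R_A = ΣP − R_C = 34.56 − 27.08 = 7.485 kN.

R_A = 7.485 kN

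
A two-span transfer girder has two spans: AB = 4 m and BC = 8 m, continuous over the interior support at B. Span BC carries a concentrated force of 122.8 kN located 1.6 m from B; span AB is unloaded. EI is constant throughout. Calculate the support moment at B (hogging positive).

M_B = 94.31 kN·m

Insert a hinge at B; M_B is the redundant, and each span becomes simply supported.
Discontinuity in slope at B on the released structure — sum the simple-span end rotations:
  span BC: point load 122.8 at a = 1.6: Pab(L + b)/(6LEI) = 377.2/EI
  relative rotation θ_0 = (0 + 377.2)/EI = 377.2/EI
A unit hogging moment at B produces rotation L₁/(3EI) + L₂/(3EI) = 4/EI.
Compatibility: M_B·(L₁+L₂)/(3EI) = θ_0, giving M_B = 94.31 kN·m (hogging).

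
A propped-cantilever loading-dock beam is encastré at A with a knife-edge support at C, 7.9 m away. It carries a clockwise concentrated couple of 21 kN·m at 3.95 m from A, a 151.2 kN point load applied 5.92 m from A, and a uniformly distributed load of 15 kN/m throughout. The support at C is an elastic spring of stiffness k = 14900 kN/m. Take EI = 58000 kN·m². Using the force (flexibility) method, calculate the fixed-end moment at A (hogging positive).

Remove the prop at C; the released (primary) structure is a cantilever built in at A.
Downward deflection at the released point C due to the loads:
  clockwise couple 21 at a = 3.95: M₀a(2L − a)/(2EI) = 491.5/EI
  point load 151.2 at a = 5.92: Pa²(3L − a)/(6EI) = 15703/EI
  UDL 15: wL⁴/(8EI) = 7303/EI
  δ_0 = 23497/EI
Tip deflection under a unit load at C: L³/(3EI) = 164.3/EI.
With EI = 58000 kN·m²: δ_0 = 0.40513 m and δ_{CC} = 0.002834 m/kN.
Compatibility — the spring shortens by R_C/k under the reaction it provides: δ_0 − R_C·δ_{CC} = R_C/k. With 1/k = 0.000067 m/kN, R_C = δ_0 / (δ_{CC} + 1/k) = 0.40513 / (0.002834 + 0.000067) = 139.7 kN.
Moment equilibrium about A: M_A = Σ(load moments about A) − R_C·L = 1384 − 139.7×7.9 = 280.8 kN·m.

M_A = 280.8 kN·m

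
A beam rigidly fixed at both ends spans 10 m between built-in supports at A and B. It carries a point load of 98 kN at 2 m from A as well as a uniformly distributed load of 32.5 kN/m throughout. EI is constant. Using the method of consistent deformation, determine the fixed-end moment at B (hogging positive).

Take the two fixed-end moments M_A, M_B as redundants; the released structure is the simple span AB.
End rotations of the released simple span under the applied load (×1/EI):
  at A: point load 98 at a = 2: Pab(L + b)/(6LEI) = 470.4/EI
  at B: point load 98 at a = 2: Pab(L + a)/(6LEI) = 313.6/EI
  at A: UDL 32.5: wL³/(24EI) = 1354/EI
  at B: UDL 32.5: wL³/(24EI) = 1354/EI
  θ_A0 = 1825/EI,  θ_B0 = 1668/EI
Flexibility coefficients: a unit moment at one end gives L/(3EI) there and L/(6EI) at the far end, so f₁₁ = f₂₂ = 3.333/EI and f₁₂ = f₂₁ = 1.667/EI.
Compatibility — zero rotation at each built-in end:
  3.333 M_A + 1.667 M_B = 1825
  1.667 M_A + 3.333 M_B = 1668
Solving the pair gives M_A = 396.3 kN·m and M_B = 302.2 kN·m (hogging).

M_B = 302.2 kN·m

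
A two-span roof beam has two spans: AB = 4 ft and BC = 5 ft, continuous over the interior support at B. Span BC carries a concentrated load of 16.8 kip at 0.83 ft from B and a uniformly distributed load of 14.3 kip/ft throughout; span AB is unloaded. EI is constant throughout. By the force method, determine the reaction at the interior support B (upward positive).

Take M_B as the redundant. Released structure: two simple spans AB and BC with a hinge at B.
Discontinuity in slope at B on the released structure — sum the simple-span end rotations:
  span BC: point load 16.8 at a = 0.83: Pab(L + b)/(6LEI) = 17.77/EI
  span BC: UDL 14.3: wL³/(24EI) = 74.48/EI
  relative rotation θ_0 = (0 + 92.25)/EI = 92.25/EI
A unit hogging moment at B produces rotation L₁/(3EI) + L₂/(3EI) = 3/EI.
Compatibility: M_B·(L₁+L₂)/(3EI) = θ_0, giving M_B = 30.75 kip·ft (hogging).
Span AB, ΣM about A with M_B applied at B: R_B^{AB}·4 = 0 + 30.75, so R_B^{AB} = 7.688 kip and R_A = 0 − 7.688 = -7.688 kip.
Span BC, ΣM about C: R_B^{BC}·5 = 248.8 + 30.75, so R_B^{BC} = 55.91 kip and R_C = 88.3 − 55.91 = 32.39 kip.
R_B = 7.688 + 55.91 = 63.6 kip.

R_B = 63.6 kip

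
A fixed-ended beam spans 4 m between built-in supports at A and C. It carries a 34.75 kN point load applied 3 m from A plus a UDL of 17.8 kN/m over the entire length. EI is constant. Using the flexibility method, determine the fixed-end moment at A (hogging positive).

Release both end moments; the primary structure is a simply-supported span AC with redundants M_A and M_C.
Simple-span end rotations at A and C under the given loads:
  at A: point load 34.75 at a = 3: Pab(L + b)/(6LEI) = 21.72/EI
  at C: point load 34.75 at a = 3: Pab(L + a)/(6LEI) = 30.41/EI
  at A: UDL 17.8: wL³/(24EI) = 47.47/EI
  at C: UDL 17.8: wL³/(24EI) = 47.47/EI
  θ_A0 = 69.19/EI,  θ_C0 = 77.87/EI
Flexibility coefficients: a unit moment at one end gives L/(3EI) there and L/(6EI) at the far end, so f₁₁ = f₂₂ = 1.333/EI and f₁₂ = f₂₁ = 0.6667/EI.
Compatibility — zero rotation at each built-in end:
  1.333 M_A + 0.6667 M_C = 69.19
  0.6667 M_A + 1.333 M_C = 77.87
Solving the pair gives M_A = 30.25 kN·m and M_C = 43.28 kN·m (hogging).

M_A = 30.25 kN·m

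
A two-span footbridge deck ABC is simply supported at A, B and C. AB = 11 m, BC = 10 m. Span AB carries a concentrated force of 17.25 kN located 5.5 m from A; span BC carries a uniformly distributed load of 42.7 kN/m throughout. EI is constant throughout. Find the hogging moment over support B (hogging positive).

Insert a hinge at B; M_B is the redundant, and each span becomes simply supported.
End slopes at the hinge B, treating each span as simply supported:
  span AB: point load 17.25 at a = 5.5: Pab(L + a)/(6LEI) = 130.5/EI
  span BC: UDL 42.7: wL³/(24EI) = 1779/EI
  relative rotation θ_0 = (130.5 + 1779)/EI = 1910/EI
A unit hogging moment at B produces rotation L₁/(3EI) + L₂/(3EI) = 7/EI.
Slope continuity at B: θ_0 = M_B·7/EI, so M_B = 1910/7 = 272.8 kN·m (hogging).

M_B = 272.8 kN·m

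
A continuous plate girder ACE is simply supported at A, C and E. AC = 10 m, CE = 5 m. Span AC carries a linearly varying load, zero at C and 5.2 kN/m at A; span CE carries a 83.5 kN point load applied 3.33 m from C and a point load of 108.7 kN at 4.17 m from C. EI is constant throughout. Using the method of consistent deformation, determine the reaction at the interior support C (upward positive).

R_C = 71.25 kN

Release continuity at C by inserting a hinge; the redundant is the internal moment M_C. The primary structure is two simply-supported spans AC and CE.
Discontinuity in slope at C on the released structure — sum the simple-span end rotations:
  span AC: triangular load, peak 5.2: 7w₀L³/(360EI) = 101.1/EI
  span CE: point load 83.5 at a = 3.33: Pab(L + b)/(6LEI) = 103.2/EI
  span CE: point load 108.7 at a = 4.17: Pab(L + b)/(6LEI) = 73.11/EI
  relative rotation θ_0 = (101.1 + 176.4)/EI = 277.5/EI
A unit hogging moment at C produces rotation L₁/(3EI) + L₂/(3EI) = 5/EI.
Compatibility: M_C·(L₁+L₂)/(3EI) = θ_0, giving M_C = 55.49 kN·m (hogging).
Span AC, ΣM about A with M_C applied at C: R_C^{AC}·10 = 86.67 + 55.49, so R_C^{AC} = 14.22 kN and R_A = 26 − 14.22 = 11.78 kN.
Span CE, ΣM about E: R_C^{CE}·5 = 229.7 + 55.49, so R_C^{CE} = 57.03 kN and R_E = 192.2 − 57.03 = 135.2 kN.
R_C = 14.22 + 57.03 = 71.25 kN.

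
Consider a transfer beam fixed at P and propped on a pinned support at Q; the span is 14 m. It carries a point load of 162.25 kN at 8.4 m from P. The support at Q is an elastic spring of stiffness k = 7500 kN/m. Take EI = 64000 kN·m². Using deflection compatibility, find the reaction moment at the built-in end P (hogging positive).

Remove the prop at Q; the released (primary) structure is a cantilever built in at P.
Downward deflection at the released point Q due to the loads:
  point load 162.25 at a = 8.4: Pa²(3L − a)/(6EI) = 64111/EI
Tip deflection under a unit load at Q: L³/(3EI) = 914.7/EI.
With EI = 64000 kN·m²: δ_0 = 1.0017 m and δ_{QQ} = 0.014292 m/kN.
Compatibility — the spring shortens by R_Q/k under the reaction it provides: δ_0 − R_Q·δ_{QQ} = R_Q/k. With 1/k = 0.000133 m/kN, R_Q = δ_0 / (δ_{QQ} + 1/k) = 1.0017 / (0.014292 + 0.000133) = 69.44 kN.
Moment equilibrium about P: M_P = Σ(load moments about P) − R_Q·L = 1363 − 69.44×14 = 390.7 kN·m.

M_P = 390.7 kN·m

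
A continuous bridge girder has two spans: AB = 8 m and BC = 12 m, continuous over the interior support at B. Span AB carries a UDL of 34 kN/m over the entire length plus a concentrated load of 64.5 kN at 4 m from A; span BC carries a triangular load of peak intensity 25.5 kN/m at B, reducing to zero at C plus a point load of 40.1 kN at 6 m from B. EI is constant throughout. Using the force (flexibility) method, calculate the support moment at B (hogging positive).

M_B = 348.5 kN·m

Insert a hinge at B; M_B is the redundant, and each span becomes simply supported.
Rotations at B on the released spans (each span's end-slope, ×1/EI):
  span AB: UDL 34: wL³/(24EI) = 725.3/EI
  span AB: point load 64.5 at a = 4: Pab(L + a)/(6LEI) = 258/EI
  span BC: triangular load, peak 25.5: w₀L³/(45EI) = 979.2/EI
  span BC: point load 40.1 at a = 6: Pab(L + b)/(6LEI) = 360.9/EI
  relative rotation θ_0 = (983.3 + 1340)/EI = 2323/EI
A unit hogging moment at B produces rotation L₁/(3EI) + L₂/(3EI) = 6.667/EI.
Compatibility: M_B·(L₁+L₂)/(3EI) = θ_0, giving M_B = 348.5 kN·m (hogging).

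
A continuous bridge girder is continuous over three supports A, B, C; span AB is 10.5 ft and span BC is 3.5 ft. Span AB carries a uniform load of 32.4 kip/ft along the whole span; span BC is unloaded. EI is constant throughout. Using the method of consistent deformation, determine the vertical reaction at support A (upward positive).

Insert a hinge at B; M_B is the redundant, and each span becomes simply supported.
Rotations at B on the released spans (each span's end-slope, ×1/EI):
  span AB: UDL 32.4: wL³/(24EI) = 1563/EI
  relative rotation θ_0 = (1563 + 0)/EI = 1563/EI
A unit hogging moment at B produces rotation L₁/(3EI) + L₂/(3EI) = 4.667/EI.
Compatibility: M_B·(L₁+L₂)/(3EI) = θ_0, giving M_B = 334.9 kip·ft (hogging).
Span AB, ΣM about A with M_B applied at B: R_B^{AB}·10.5 = 1786 + 334.9, so R_B^{AB} = 202 kip and R_A = 340.2 − 202 = 138.2 kip.

R_A = 138.2 kip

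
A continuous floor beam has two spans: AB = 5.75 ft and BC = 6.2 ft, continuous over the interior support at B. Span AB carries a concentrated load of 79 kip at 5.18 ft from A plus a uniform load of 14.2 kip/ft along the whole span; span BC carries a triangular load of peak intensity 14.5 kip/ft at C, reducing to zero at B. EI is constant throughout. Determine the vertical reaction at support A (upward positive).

R_A = 37.59 kip

Take M_B as the redundant. Released structure: two simple spans AB and BC with a hinge at B.
Discontinuity in slope at B on the released structure — sum the simple-span end rotations:
  span AB: point load 79 at a = 5.18: Pab(L + a)/(6LEI) = 73.9/EI
  span AB: UDL 14.2: wL³/(24EI) = 112.5/EI
  span BC: triangular load, peak 14.5: 7w₀L³/(360EI) = 67.2/EI
  relative rotation θ_0 = (186.4 + 67.2)/EI = 253.6/EI
A unit hogging moment at B produces rotation L₁/(3EI) + L₂/(3EI) = 3.983/EI.
Slope continuity at B: θ_0 = M_B·3.983/EI, so M_B = 253.6/3.983 = 63.66 kip·ft (hogging).
Span AB, ΣM about A with M_B applied at B: R_B^{AB}·5.75 = 644 + 63.66, so R_B^{AB} = 123.1 kip and R_A = 160.7 − 123.1 = 37.59 kip.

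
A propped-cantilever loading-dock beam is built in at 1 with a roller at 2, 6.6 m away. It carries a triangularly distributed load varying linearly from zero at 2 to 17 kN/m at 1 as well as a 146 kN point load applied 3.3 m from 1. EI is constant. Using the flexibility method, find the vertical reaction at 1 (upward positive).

Release the roller at 2. Primary structure: cantilever fixed at 1.
Primary-structure tip deflection at 2 by superposition:
  triangular load, peak 17 at the fixed end: w₀L⁴/(30EI) = 1075/EI
  point load 146 at a = 3.3: Pa²(3L − a)/(6EI) = 4372/EI
  δ_0 = 5448/EI
Flexibility coefficient — unit upward force at 2: δ_{22} = L³/(3EI) = 95.83/EI.
The prop prevents deflection at 2: R_2 = δ_0/δ_{22} = 5448/95.83 = 56.84 kN.
Vertical equilibrium: R_1 = ΣP − R_2 = 202.1 − 56.84 = 145.3 kN.

R_1 = 145.3 kN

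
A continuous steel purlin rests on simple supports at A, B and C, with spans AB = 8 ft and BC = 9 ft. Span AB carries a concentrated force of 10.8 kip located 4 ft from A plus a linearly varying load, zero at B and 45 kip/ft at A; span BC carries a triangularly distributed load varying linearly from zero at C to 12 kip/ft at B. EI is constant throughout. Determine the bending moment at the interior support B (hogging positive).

M_B = 121 kip·ft

Insert a hinge at B; M_B is the redundant, and each span becomes simply supported.
Discontinuity in slope at B on the released structure — sum the simple-span end rotations:
  span AB: point load 10.8 at a = 4: Pab(L + a)/(6LEI) = 43.2/EI
  span AB: triangular load, peak 45: 7w₀L³/(360EI) = 448/EI
  span BC: triangular load, peak 12: w₀L³/(45EI) = 194.4/EI
  relative rotation θ_0 = (491.2 + 194.4)/EI = 685.6/EI
A unit hogging moment at B produces rotation L₁/(3EI) + L₂/(3EI) = 5.667/EI.
Slope continuity at B: θ_0 = M_B·5.667/EI, so M_B = 685.6/5.667 = 121 kip·ft (hogging).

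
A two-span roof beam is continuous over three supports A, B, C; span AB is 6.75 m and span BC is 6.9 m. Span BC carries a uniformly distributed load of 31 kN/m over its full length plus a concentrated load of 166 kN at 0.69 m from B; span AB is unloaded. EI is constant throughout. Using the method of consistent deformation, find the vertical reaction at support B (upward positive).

Insert a hinge at B; M_B is the redundant, and each span becomes simply supported.
End slopes at the hinge B, treating each span as simply supported:
  span BC: UDL 31: wL³/(24EI) = 424.3/EI
  span BC: point load 166 at a = 0.69: Pab(L + b)/(6LEI) = 225.2/EI
  relative rotation θ_0 = (0 + 649.6)/EI = 649.6/EI
A unit hogging moment at B produces rotation L₁/(3EI) + L₂/(3EI) = 4.55/EI.
Slope continuity at B: θ_0 = M_B·4.55/EI, so M_B = 649.6/4.55 = 142.8 kN·m (hogging).
Span AB, ΣM about A with M_B applied at B: R_B^{AB}·6.75 = 0 + 142.8, so R_B^{AB} = 21.15 kN and R_A = 0 − 21.15 = -21.15 kN.
Span BC, ΣM about C: R_B^{BC}·6.9 = 1769 + 142.8, so R_B^{BC} = 277 kN and R_C = 379.9 − 277 = 102.9 kN.
R_B = 21.15 + 277 = 298.2 kN.

R_B = 298.2 kN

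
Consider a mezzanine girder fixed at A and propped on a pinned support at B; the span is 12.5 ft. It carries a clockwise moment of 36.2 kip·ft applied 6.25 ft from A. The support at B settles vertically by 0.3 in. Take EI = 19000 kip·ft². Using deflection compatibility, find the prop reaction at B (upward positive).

R_B = 2.528 kip

Remove the prop at B; the released (primary) structure is a cantilever built in at A.
Primary-structure tip deflection at B by superposition:
  clockwise couple 36.2 at a = 6.25: M₀a(2L − a)/(2EI) = 2121/EI
Flexibility coefficient — unit upward force at B: δ_{BB} = L³/(3EI) = 651/EI.
With EI = 19000 kip·ft²: δ_0 = 0.11164 ft and δ_{BB} = 0.034265 ft/kip.
Compatibility — the beam at B must follow the support down by 0.025 ft: δ_0 − R_B·δ_{BB} = 0.025, so R_B = (0.11164 − 0.025)/0.034265 = 2.528 kip.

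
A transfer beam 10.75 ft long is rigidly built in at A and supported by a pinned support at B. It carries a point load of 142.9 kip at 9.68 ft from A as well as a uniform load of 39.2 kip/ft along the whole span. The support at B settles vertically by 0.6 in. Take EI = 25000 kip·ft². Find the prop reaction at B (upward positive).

Remove the prop at B; the released (primary) structure is a cantilever built in at A.
Free-end deflection of the primary structure under the applied loading (downward +):
  point load 142.9 at a = 9.68: Pa²(3L − a)/(6EI) = 50369/EI
  UDL 39.2: wL⁴/(8EI) = 65438/EI
  δ_0 = 115807/EI
Tip deflection under a unit load at B: L³/(3EI) = 414.1/EI.
With EI = 25000 kip·ft²: δ_0 = 4.6323 ft and δ_{BB} = 0.016564 ft/kip.
Compatibility — the beam at B must follow the support down by 0.05 ft: δ_0 − R_B·δ_{BB} = 0.05, so R_B = (4.6323 − 0.05)/0.016564 = 276.6 kip.

R_B = 276.6 kip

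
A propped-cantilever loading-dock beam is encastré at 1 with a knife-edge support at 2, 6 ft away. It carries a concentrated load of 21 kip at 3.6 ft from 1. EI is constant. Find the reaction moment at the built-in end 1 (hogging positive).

M_1 = 21.17 kip·ft

Release the roller at 2. Primary structure: cantilever fixed at 1.
Primary-structure tip deflection at 2 by superposition:
  point load 21 at a = 3.6: Pa²(3L − a)/(6EI) = 653.2/EI
Tip deflection under a unit load at 2: L³/(3EI) = 72/EI.
The prop prevents deflection at 2: R_2 = δ_0/δ_{22} = 653.2/72 = 9.072 kip.
Moment equilibrium about 1: M_1 = Σ(load moments about 1) − R_2·L = 75.6 − 9.072×6 = 21.17 kip·ft.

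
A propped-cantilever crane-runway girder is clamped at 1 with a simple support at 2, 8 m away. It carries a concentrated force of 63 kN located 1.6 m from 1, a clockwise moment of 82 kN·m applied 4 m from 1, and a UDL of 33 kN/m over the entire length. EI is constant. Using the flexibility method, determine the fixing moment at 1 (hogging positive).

M_1 = 326.3 kN·m

Choose R_2 as the redundant. The primary structure is the cantilever fixed at 1.
Deflection at 2 on the released cantilever, summing each load's contribution:
  point load 63 at a = 1.6: Pa²(3L − a)/(6EI) = 602.1/EI
  clockwise couple 82 at a = 4: M₀a(2L − a)/(2EI) = 1968/EI
  UDL 33: wL⁴/(8EI) = 16896/EI
  δ_0 = 19466/EI
Flexibility coefficient — unit upward force at 2: δ_{22} = L³/(3EI) = 170.7/EI.
The prop prevents deflection at 2: R_2 = δ_0/δ_{22} = 19466/170.7 = 114.1 kN.
Moment equilibrium about 1: M_1 = Σ(load moments about 1) − R_2·L = 1239 − 114.1×8 = 326.3 kN·m.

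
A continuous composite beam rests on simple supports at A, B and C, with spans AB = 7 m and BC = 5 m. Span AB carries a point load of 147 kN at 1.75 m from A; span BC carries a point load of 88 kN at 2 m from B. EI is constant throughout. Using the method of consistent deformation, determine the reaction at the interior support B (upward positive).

Release continuity at B by inserting a hinge; the redundant is the internal moment M_B. The primary structure is two simply-supported spans AB and BC.
End slopes at the hinge B, treating each span as simply supported:
  span AB: point load 147 at a = 1.75: Pab(L + a)/(6LEI) = 281.4/EI
  span BC: point load 88 at a = 2: Pab(L + b)/(6LEI) = 140.8/EI
  relative rotation θ_0 = (281.4 + 140.8)/EI = 422.2/EI
A unit hogging moment at B produces rotation L₁/(3EI) + L₂/(3EI) = 4/EI.
Slope continuity at B: θ_0 = M_B·4/EI, so M_B = 422.2/4 = 105.5 kN·m (hogging).
Span AB, ΣM about A with M_B applied at B: R_B^{AB}·7 = 257.2 + 105.5, so R_B^{AB} = 51.83 kN and R_A = 147 − 51.83 = 95.17 kN.
Span BC, ΣM about C: R_B^{BC}·5 = 264 + 105.5, so R_B^{BC} = 73.91 kN and R_C = 88 − 73.91 = 14.09 kN.
R_B = 51.83 + 73.91 = 125.7 kN.

R_B = 125.7 kN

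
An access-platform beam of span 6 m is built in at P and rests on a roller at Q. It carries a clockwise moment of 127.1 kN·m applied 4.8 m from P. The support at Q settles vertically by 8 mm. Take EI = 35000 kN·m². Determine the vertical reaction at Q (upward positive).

R_Q = 26.62 kN

Take the reaction at Q as the redundant and release it; the primary structure is a cantilever fixed at P.
Primary-structure tip deflection at Q by superposition:
  clockwise couple 127.1 at a = 4.8: M₀a(2L − a)/(2EI) = 2196/EI
Flexibility coefficient — unit upward force at Q: δ_{QQ} = L³/(3EI) = 72/EI.
With EI = 35000 kN·m²: δ_0 = 0.062751 m and δ_{QQ} = 0.002057 m/kN.
Compatibility — the beam at Q must follow the support down by 0.008 m: δ_0 − R_Q·δ_{QQ} = 0.008, so R_Q = (0.062751 − 0.008)/0.002057 = 26.62 kN.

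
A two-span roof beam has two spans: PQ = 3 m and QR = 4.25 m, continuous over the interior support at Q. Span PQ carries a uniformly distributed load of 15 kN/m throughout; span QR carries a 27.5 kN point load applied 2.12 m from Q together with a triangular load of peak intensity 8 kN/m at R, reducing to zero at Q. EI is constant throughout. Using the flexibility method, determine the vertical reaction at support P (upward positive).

Insert a hinge at Q; M_Q is the redundant, and each span becomes simply supported.
End slopes at the hinge Q, treating each span as simply supported:
  span PQ: UDL 15: wL³/(24EI) = 16.88/EI
  span QR: point load 27.5 at a = 2.12: Pab(L + b)/(6LEI) = 31.07/EI
  span QR: triangular load, peak 8: 7w₀L³/(360EI) = 11.94/EI
  relative rotation θ_0 = (16.88 + 43.01)/EI = 59.89/EI
A unit hogging moment at Q produces rotation L₁/(3EI) + L₂/(3EI) = 2.417/EI.
Slope continuity at Q: θ_0 = M_Q·2.417/EI, so M_Q = 59.89/2.417 = 24.78 kN·m (hogging).
Span PQ, ΣM about P with M_Q applied at Q: R_Q^{PQ}·3 = 67.5 + 24.78, so R_Q^{PQ} = 30.76 kN and R_P = 45 − 30.76 = 14.24 kN.

R_P = 14.24 kN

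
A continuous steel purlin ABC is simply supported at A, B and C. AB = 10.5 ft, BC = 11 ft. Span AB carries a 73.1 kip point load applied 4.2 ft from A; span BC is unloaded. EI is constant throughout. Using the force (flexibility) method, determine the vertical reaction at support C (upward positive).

R_C = -5.725 kip

Release continuity at B by inserting a hinge; the redundant is the internal moment M_B. The primary structure is two simply-supported spans AB and BC.
Rotations at B on the released spans (each span's end-slope, ×1/EI):
  span AB: point load 73.1 at a = 4.2: Pab(L + a)/(6LEI) = 451.3/EI
  relative rotation θ_0 = (451.3 + 0)/EI = 451.3/EI
A unit hogging moment at B produces rotation L₁/(3EI) + L₂/(3EI) = 7.167/EI.
Compatibility: M_B·(L₁+L₂)/(3EI) = θ_0, giving M_B = 62.97 kip·ft (hogging).
Span BC, ΣM about C: R_B^{BC}·11 = 0 + 62.97, so R_B^{BC} = 5.725 kip and R_C = 0 − 5.725 = -5.725 kip.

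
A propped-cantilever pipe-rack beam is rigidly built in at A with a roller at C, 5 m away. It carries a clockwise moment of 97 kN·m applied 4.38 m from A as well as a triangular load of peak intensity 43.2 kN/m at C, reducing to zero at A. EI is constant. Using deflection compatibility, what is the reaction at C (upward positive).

Remove the prop at C; the released (primary) structure is a cantilever built in at A.
Deflection at C on the released cantilever, summing each load's contribution:
  clockwise couple 97 at a = 4.38: M₀a(2L − a)/(2EI) = 1194/EI
  triangular load, peak 43.2 at the free end: 11w₀L⁴/(120EI) = 2475/EI
  δ_0 = 3669/EI
Tip deflection under a unit load at C: L³/(3EI) = 41.67/EI.
The prop prevents deflection at C: R_C = δ_0/δ_{CC} = 3669/41.67 = 88.05 kN.

R_C = 88.05 kN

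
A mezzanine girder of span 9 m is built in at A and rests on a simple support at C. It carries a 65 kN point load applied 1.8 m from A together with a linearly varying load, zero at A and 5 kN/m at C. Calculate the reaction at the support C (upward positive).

Release the roller at C. Primary structure: cantilever fixed at A.
Deflection at C on the released cantilever, summing each load's contribution:
  point load 65 at a = 1.8: Pa²(3L − a)/(6EI) = 884.5/EI
  triangular load, peak 5 at the free end: 11w₀L⁴/(120EI) = 3007/EI
  δ_0 = 3892/EI
Tip deflection under a unit load at C: L³/(3EI) = 243/EI.
The prop prevents deflection at C: R_C = δ_0/δ_{CC} = 3892/243 = 16.02 kN.

R_C = 16.02 kN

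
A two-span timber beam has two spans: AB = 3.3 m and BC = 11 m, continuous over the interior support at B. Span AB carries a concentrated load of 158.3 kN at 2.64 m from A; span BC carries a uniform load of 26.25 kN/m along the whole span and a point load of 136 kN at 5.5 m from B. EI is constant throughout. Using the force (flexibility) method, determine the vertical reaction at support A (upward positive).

Insert a hinge at B; M_B is the redundant, and each span becomes simply supported.
End slopes at the hinge B, treating each span as simply supported:
  span AB: point load 158.3 at a = 2.64: Pab(L + a)/(6LEI) = 82.75/EI
  span BC: UDL 26.25: wL³/(24EI) = 1456/EI
  span BC: point load 136 at a = 5.5: Pab(L + b)/(6LEI) = 1028/EI
  relative rotation θ_0 = (82.75 + 2484)/EI = 2567/EI
A unit hogging moment at B produces rotation L₁/(3EI) + L₂/(3EI) = 4.767/EI.
Slope continuity at B: θ_0 = M_B·4.767/EI, so M_B = 2567/4.767 = 538.5 kN·m (hogging).
Span AB, ΣM about A with M_B applied at B: R_B^{AB}·3.3 = 417.9 + 538.5, so R_B^{AB} = 289.8 kN and R_A = 158.3 − 289.8 = -131.5 kN.

R_A = -131.5 kN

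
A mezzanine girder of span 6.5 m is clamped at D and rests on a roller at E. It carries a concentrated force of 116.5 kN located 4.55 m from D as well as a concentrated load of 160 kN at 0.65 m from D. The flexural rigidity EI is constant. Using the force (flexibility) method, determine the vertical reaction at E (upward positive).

Remove the prop at E; the released (primary) structure is a cantilever built in at D.
Free-end deflection of the primary structure under the applied loading (downward +):
  point load 116.5 at a = 4.55: Pa²(3L − a)/(6EI) = 6010/EI
  point load 160 at a = 0.65: Pa²(3L − a)/(6EI) = 212.4/EI
  δ_0 = 6222/EI
Tip deflection under a unit load at E: L³/(3EI) = 91.54/EI.
The prop prevents deflection at E: R_E = δ_0/δ_{EE} = 6222/91.54 = 67.97 kN.

R_E = 67.97 kN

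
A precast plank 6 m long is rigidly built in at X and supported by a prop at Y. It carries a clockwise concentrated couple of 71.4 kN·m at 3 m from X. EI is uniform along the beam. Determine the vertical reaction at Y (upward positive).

R_Y = 13.39 kN

Remove the prop at Y; the released (primary) structure is a cantilever built in at X.
Deflection at Y on the released cantilever, summing each load's contribution:
  clockwise couple 71.4 at a = 3: M₀a(2L − a)/(2EI) = 963.9/EI
Flexibility coefficient — unit upward force at Y: δ_{YY} = L³/(3EI) = 72/EI.
Compatibility at Y: δ_0 − R_Y·δ_{YY} = 0, so R_Y = 963.9/72 = 13.39 kN.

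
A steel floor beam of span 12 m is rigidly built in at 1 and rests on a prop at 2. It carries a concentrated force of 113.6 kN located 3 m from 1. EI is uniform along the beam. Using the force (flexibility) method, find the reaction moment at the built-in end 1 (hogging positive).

Release the roller at 2. Primary structure: cantilever fixed at 1.
Downward deflection at the released point 2 due to the loads:
  point load 113.6 at a = 3: Pa²(3L − a)/(6EI) = 5623/EI
Flexibility coefficient — unit upward force at 2: δ_{22} = L³/(3EI) = 576/EI.
Compatibility at 2: δ_0 − R_2·δ_{22} = 0, so R_2 = 5623/576 = 9.762 kN.
Moment equilibrium about 1: M_1 = Σ(load moments about 1) − R_2·L = 340.8 − 9.762×12 = 223.7 kN·m.

M_1 = 223.7 kN·m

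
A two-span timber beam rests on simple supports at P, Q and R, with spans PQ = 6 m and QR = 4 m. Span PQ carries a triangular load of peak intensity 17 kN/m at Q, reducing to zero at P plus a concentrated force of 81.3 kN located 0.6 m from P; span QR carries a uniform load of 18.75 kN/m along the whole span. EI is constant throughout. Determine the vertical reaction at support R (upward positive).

Insert a hinge at Q; M_Q is the redundant, and each span becomes simply supported.
Discontinuity in slope at Q on the released structure — sum the simple-span end rotations:
  span PQ: triangular load, peak 17: w₀L³/(45EI) = 81.6/EI
  span PQ: point load 81.3 at a = 0.6: Pab(L + a)/(6LEI) = 48.29/EI
  span QR: UDL 18.75: wL³/(24EI) = 50/EI
  relative rotation θ_0 = (129.9 + 50)/EI = 179.9/EI
A unit hogging moment at Q produces rotation L₁/(3EI) + L₂/(3EI) = 3.333/EI.
Compatibility: M_Q·(L₁+L₂)/(3EI) = θ_0, giving M_Q = 53.97 kN·m (hogging).
Span QR, ΣM about R: R_Q^{QR}·4 = 150 + 53.97, so R_Q^{QR} = 50.99 kN and R_R = 75 − 50.99 = 24.01 kN.

R_R = 24.01 kN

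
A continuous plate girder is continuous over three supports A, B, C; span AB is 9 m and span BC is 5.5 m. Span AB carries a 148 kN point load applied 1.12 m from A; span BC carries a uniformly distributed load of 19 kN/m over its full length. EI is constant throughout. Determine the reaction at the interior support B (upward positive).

R_B = 93.49 kN

Take M_B as the redundant. Released structure: two simple spans AB and BC with a hinge at B.
End slopes at the hinge B, treating each span as simply supported:
  span AB: point load 148 at a = 1.12: Pab(L + a)/(6LEI) = 244.8/EI
  span BC: UDL 19: wL³/(24EI) = 131.7/EI
  relative rotation θ_0 = (244.8 + 131.7)/EI = 376.5/EI
A unit hogging moment at B produces rotation L₁/(3EI) + L₂/(3EI) = 4.833/EI.
Compatibility: M_B·(L₁+L₂)/(3EI) = θ_0, giving M_B = 77.9 kN·m (hogging).
Span AB, ΣM about A with M_B applied at B: R_B^{AB}·9 = 165.8 + 77.9, so R_B^{AB} = 27.07 kN and R_A = 148 − 27.07 = 120.9 kN.
Span BC, ΣM about C: R_B^{BC}·5.5 = 287.4 + 77.9, so R_B^{BC} = 66.41 kN and R_C = 104.5 − 66.41 = 38.09 kN.
R_B = 27.07 + 66.41 = 93.49 kN.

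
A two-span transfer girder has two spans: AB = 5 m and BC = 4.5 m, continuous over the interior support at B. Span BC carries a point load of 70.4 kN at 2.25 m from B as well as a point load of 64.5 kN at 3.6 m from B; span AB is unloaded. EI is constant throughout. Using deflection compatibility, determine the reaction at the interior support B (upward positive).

Take M_B as the redundant. Released structure: two simple spans AB and BC with a hinge at B.
Rotations at B on the released spans (each span's end-slope, ×1/EI):
  span BC: point load 70.4 at a = 2.25: Pab(L + b)/(6LEI) = 89.1/EI
  span BC: point load 64.5 at a = 3.6: Pab(L + b)/(6LEI) = 41.8/EI
  relative rotation θ_0 = (0 + 130.9)/EI = 130.9/EI
A unit hogging moment at B produces rotation L₁/(3EI) + L₂/(3EI) = 3.167/EI.
Slope continuity at B: θ_0 = M_B·3.167/EI, so M_B = 130.9/3.167 = 41.34 kN·m (hogging).
Span AB, ΣM about A with M_B applied at B: R_B^{AB}·5 = 0 + 41.34, so R_B^{AB} = 8.267 kN and R_A = 0 − 8.267 = -8.267 kN.
Span BC, ΣM about C: R_B^{BC}·4.5 = 216.4 + 41.34, so R_B^{BC} = 57.29 kN and R_C = 134.9 − 57.29 = 77.61 kN.
R_B = 8.267 + 57.29 = 65.55 kN.

R_B = 65.55 kN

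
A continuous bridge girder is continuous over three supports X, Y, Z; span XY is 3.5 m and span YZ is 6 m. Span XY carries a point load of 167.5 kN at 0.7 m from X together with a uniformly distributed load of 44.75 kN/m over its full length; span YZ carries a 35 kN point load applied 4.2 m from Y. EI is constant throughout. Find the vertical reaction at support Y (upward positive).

R_Y = 151.3 kN

Release continuity at Y by inserting a hinge; the redundant is the internal moment M_Y. The primary structure is two simply-supported spans XY and YZ.
End slopes at the hinge Y, treating each span as simply supported:
  span XY: point load 167.5 at a = 0.7: Pab(L + a)/(6LEI) = 65.66/EI
  span XY: UDL 44.75: wL³/(24EI) = 79.94/EI
  span YZ: point load 35 at a = 4.2: Pab(L + b)/(6LEI) = 57.33/EI
  relative rotation θ_0 = (145.6 + 57.33)/EI = 202.9/EI
A unit hogging moment at Y produces rotation L₁/(3EI) + L₂/(3EI) = 3.167/EI.
Slope continuity at Y: θ_0 = M_Y·3.167/EI, so M_Y = 202.9/3.167 = 64.08 kN·m (hogging).
Span XY, ΣM about X with M_Y applied at Y: R_Y^{XY}·3.5 = 391.3 + 64.08, so R_Y^{XY} = 130.1 kN and R_X = 324.1 − 130.1 = 194 kN.
Span YZ, ΣM about Z: R_Y^{YZ}·6 = 63 + 64.08, so R_Y^{YZ} = 21.18 kN and R_Z = 35 − 21.18 = 13.82 kN.
R_Y = 130.1 + 21.18 = 151.3 kN.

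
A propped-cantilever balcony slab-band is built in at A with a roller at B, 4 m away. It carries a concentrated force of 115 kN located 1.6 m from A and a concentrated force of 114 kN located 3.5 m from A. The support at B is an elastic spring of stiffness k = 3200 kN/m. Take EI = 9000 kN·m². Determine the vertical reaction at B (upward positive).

R_B = 103.1 kN

Release the roller at B. Primary structure: cantilever fixed at A.
Downward deflection at the released point B due to the loads:
  point load 115 at a = 1.6: Pa²(3L − a)/(6EI) = 510.3/EI
  point load 114 at a = 3.5: Pa²(3L − a)/(6EI) = 1978/EI
  δ_0 = 2489/EI
Flexibility coefficient — unit upward force at B: δ_{BB} = L³/(3EI) = 21.33/EI.
With EI = 9000 kN·m²: δ_0 = 0.27652 m and δ_{BB} = 0.00237 m/kN.
Compatibility — the spring shortens by R_B/k under the reaction it provides: δ_0 − R_B·δ_{BB} = R_B/k. With 1/k = 0.000313 m/kN, R_B = δ_0 / (δ_{BB} + 1/k) = 0.27652 / (0.00237 + 0.000313) = 103.1 kN.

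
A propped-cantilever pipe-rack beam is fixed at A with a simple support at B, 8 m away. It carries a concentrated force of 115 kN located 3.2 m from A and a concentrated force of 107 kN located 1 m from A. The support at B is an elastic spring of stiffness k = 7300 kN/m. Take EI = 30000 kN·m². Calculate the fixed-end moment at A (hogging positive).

M_A = 269.4 kN·m

Remove the prop at B; the released (primary) structure is a cantilever built in at A.
Deflection at B on the released cantilever, summing each load's contribution:
  point load 115 at a = 3.2: Pa²(3L − a)/(6EI) = 4082/EI
  point load 107 at a = 1: Pa²(3L − a)/(6EI) = 410.2/EI
  δ_0 = 4493/EI
Flexibility coefficient — unit upward force at B: δ_{BB} = L³/(3EI) = 170.7/EI.
With EI = 30000 kN·m²: δ_0 = 0.14975 m and δ_{BB} = 0.005689 m/kN.
Compatibility — the spring shortens by R_B/k under the reaction it provides: δ_0 − R_B·δ_{BB} = R_B/k. With 1/k = 0.000137 m/kN, R_B = δ_0 / (δ_{BB} + 1/k) = 0.14975 / (0.005689 + 0.000137) = 25.7 kN.
Moment equilibrium about A: M_A = Σ(load moments about A) − R_B·L = 475 − 25.7×8 = 269.4 kN·m.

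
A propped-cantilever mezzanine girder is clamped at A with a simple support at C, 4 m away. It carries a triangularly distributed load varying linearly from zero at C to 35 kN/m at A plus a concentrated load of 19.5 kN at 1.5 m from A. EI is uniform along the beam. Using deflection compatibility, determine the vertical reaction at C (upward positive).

Remove the prop at C; the released (primary) structure is a cantilever built in at A.
Free-end deflection of the primary structure under the applied loading (downward +):
  triangular load, peak 35 at the fixed end: w₀L⁴/(30EI) = 298.7/EI
  point load 19.5 at a = 1.5: Pa²(3L − a)/(6EI) = 76.78/EI
  δ_0 = 375.4/EI
Flexibility coefficient — unit upward force at C: δ_{CC} = L³/(3EI) = 21.33/EI.
Compatibility at C: δ_0 − R_C·δ_{CC} = 0, so R_C = 375.4/21.33 = 17.6 kN.

R_C = 17.6 kN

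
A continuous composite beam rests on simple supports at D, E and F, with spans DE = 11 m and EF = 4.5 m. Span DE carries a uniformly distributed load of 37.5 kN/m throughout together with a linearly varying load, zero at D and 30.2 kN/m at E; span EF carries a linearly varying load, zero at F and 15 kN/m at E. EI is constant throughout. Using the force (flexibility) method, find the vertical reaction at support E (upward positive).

Insert a hinge at E; M_E is the redundant, and each span becomes simply supported.
Discontinuity in slope at E on the released structure — sum the simple-span end rotations:
  span DE: UDL 37.5: wL³/(24EI) = 2080/EI
  span DE: triangular load, peak 30.2: w₀L³/(45EI) = 893.2/EI
  span EF: triangular load, peak 15: w₀L³/(45EI) = 30.38/EI
  relative rotation θ_0 = (2973 + 30.38)/EI = 3003/EI
A unit hogging moment at E produces rotation L₁/(3EI) + L₂/(3EI) = 5.167/EI.
Compatibility: M_E·(L₁+L₂)/(3EI) = θ_0, giving M_E = 581.3 kN·m (hogging).
Span DE, ΣM about D with M_E applied at E: R_E^{DE}·11 = 3487 + 581.3, so R_E^{DE} = 369.8 kN and R_D = 578.6 − 369.8 = 208.8 kN.
Span EF, ΣM about F: R_E^{EF}·4.5 = 101.2 + 581.3, so R_E^{EF} = 151.7 kN and R_F = 33.75 − 151.7 = -117.9 kN.
R_E = 369.8 + 151.7 = 521.5 kN.

R_E = 521.5 kN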